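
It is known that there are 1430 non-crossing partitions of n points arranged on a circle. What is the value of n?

8

Non-crossing partitions of [n] are counted by C_n. Since C_8 = 1430, the index is 8.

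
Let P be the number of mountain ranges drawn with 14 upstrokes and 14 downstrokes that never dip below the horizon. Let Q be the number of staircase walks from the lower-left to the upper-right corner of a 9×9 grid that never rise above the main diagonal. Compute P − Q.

2669578

A Dyck path with 14 up-steps and 14 down-steps has semilength 14, so there are C_14 of them. So P = C_14 = 2674440.
Monotone paths in an n×n grid that stay weakly below the diagonal are counted by C_n; here n = 9. So Q = C_9 = 4862.
P − Q = 2674440 − 4862 = 2669578.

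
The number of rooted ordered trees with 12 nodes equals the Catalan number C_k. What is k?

A rooted plane tree on 12 nodes has 11 edges, and such trees are counted by C_11.

11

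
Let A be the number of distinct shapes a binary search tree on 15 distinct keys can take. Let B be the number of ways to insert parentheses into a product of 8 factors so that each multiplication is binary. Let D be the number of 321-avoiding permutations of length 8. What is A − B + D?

9695846

Rooted binary trees with 15 nodes (each child slot possibly empty) number C_15. So A = C_15 = 9694845.
Ways to associate a product of 8 factors correspond to binary trees on 8 leaves, so the count is C_7. So B = C_7 = 429.
Permutations of [n] avoiding any single length-3 pattern are counted by C_n; here n = 8. So D = C_8 = 1430.
A − B + D = 9694845 − 429 + 1430 = 9695846.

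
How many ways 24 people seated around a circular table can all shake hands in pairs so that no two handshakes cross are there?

With 24 = 2·12 people, non-crossing handshake pairings are non-crossing perfect matchings on a circle, counted by C_12.
C_12 = C(24,12)/13 = 2704156/13 = 208012.

208012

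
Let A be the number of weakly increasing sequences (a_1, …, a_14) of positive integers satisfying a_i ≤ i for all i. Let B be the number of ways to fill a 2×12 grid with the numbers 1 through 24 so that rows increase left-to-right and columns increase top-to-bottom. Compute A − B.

Such sub-staircase sequences of length n are counted by C_n; here n = 14. So A = C_14 = 2674440.
By the hook-length formula (or a Dyck-path bijection), SYT of shape 2×12 number C_12. So B = C_12 = 208012.
A − B = 2674440 − 208012 = 2466428.

2466428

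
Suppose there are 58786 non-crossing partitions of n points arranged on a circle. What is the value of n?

Non-crossing partitions of [n] are counted by C_n; 58786 = C_11.

11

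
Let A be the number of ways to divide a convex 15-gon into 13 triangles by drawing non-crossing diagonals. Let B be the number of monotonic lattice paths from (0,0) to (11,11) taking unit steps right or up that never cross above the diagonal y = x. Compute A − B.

Triangulations of a convex m-gon are counted by C_{m−2}; with m = 15 this is C_13. So A = C_13 = 742900.
Monotone paths in an n×n grid that stay weakly below the diagonal are counted by C_n; here n = 11. So B = C_11 = 58786.
A − B = 742900 − 58786 = 684114.

684114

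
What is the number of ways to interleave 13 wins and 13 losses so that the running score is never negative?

742900

Reading a vote for the leader as '(' and for the other as ')' turns such a sequence into a balanced string of 13 pairs, so the count is C_13.
C_13 = C(26,13)/14 = 10400600/14 = 742900.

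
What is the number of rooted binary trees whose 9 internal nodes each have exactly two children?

Full binary trees with n internal nodes are counted by C_n; here n = 9.
C_9 = C(18,9)/10 = 48620/10 = 4862.

4862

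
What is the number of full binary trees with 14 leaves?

742900

A full binary tree with L leaves has L−1 internal nodes and is counted by C_{L−1}; L = 14 gives C_13.
C_13 = C(26,13)/14 = 10400600/14 = 742900.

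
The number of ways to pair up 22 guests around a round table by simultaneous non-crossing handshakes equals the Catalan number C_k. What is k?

Non-crossing handshake pairings of 2n people are counted by C_n; 22 people gives n = 11.

11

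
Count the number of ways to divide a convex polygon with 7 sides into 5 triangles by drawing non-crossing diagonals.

Triangulations of a convex m-gon are counted by C_{m−2}; with m = 7 this is C_5.
C_5 = 42.

42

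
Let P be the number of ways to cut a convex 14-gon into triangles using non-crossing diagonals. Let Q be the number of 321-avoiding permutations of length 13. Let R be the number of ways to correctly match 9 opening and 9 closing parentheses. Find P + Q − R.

946050

A convex 14-gon is triangulated into 12 triangles, and the number of such triangulations is the Catalan number C_{14−2} = C_12. So P = C_12 = 208012.
For any fixed pattern of length 3, the pattern-avoiding permutations of [13] number C_13. So Q = C_13 = 742900.
A balanced arrangement of 9 bracket pairs is a Dyck word of semilength 9, so the count is C_9. So R = C_9 = 4862.
P + Q − R = 208012 + 742900 − 4862 = 946050.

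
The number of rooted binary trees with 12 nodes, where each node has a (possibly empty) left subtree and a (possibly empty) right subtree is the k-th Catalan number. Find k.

12

Rooted binary trees with 12 nodes (each child slot possibly empty) number C_12.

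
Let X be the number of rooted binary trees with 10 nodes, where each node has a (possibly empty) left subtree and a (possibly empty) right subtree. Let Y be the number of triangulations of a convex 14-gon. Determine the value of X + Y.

Binary trees (left/right distinguished) on n nodes are counted by C_n; here n = 10. So X = C_10 = 16796.
A convex 14-gon is triangulated into 12 triangles, and the number of such triangulations is the Catalan number C_{14−2} = C_12. So Y = C_12 = 208012.
X + Y = 16796 + 208012 = 224808.

224808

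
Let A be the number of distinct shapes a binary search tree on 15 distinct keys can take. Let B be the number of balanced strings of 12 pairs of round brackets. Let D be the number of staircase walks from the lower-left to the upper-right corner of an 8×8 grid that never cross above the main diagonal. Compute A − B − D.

There are C_n binary search tree shapes on n keys; with n = 15 that is C_15. So A = C_15 = 9694845.
With 12 pairs the number of balanced bracket strings is the Catalan number C_12. So B = C_12 = 208012.
Monotone paths in an n×n grid that stay weakly below the diagonal are counted by C_n; here n = 8. So D = C_8 = 1430.
A − B − D = 9694845 − 208012 − 1430 = 9485403.

9485403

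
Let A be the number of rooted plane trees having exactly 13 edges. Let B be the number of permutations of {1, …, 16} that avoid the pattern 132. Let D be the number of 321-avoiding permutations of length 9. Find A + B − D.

Rooted ordered trees with n edges are counted by C_n; here n = 13. So A = C_13 = 742900.
For any fixed pattern of length 3, the pattern-avoiding permutations of [16] number C_16. So B = C_16 = 35357670.
Permutations of [n] avoiding any single length-3 pattern are counted by C_n; here n = 9. So D = C_9 = 4862.
A + B − D = 742900 + 35357670 − 4862 = 36095708.

36095708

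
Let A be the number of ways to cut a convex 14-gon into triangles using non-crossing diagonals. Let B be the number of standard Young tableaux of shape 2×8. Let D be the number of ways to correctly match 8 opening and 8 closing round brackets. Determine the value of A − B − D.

Triangulations of a convex m-gon are counted by C_{m−2}; with m = 14 this is C_12. So A = C_12 = 208012.
By the hook-length formula (or a Dyck-path bijection), SYT of shape 2×8 number C_8. So B = C_8 = 1430.
A balanced arrangement of 8 bracket pairs is a Dyck word of semilength 8, so the count is C_8. So D = C_8 = 1430.
A − B − D = 208012 − 1430 − 1430 = 205152.

205152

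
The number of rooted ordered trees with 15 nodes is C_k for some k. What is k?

14

A rooted plane tree on 15 nodes has 14 edges, and such trees are counted by C_14.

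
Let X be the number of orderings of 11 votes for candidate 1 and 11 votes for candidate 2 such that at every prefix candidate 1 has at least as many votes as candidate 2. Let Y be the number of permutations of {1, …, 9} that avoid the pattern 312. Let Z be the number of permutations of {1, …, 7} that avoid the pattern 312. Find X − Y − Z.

53495

Ballot sequences with n votes each where one side never trails are Dyck words, counted by C_n; here n = 11. So X = C_11 = 58786.
Permutations of [n] avoiding any single length-3 pattern are counted by C_n; here n = 9. So Y = C_9 = 4862.
For any fixed pattern of length 3, the pattern-avoiding permutations of [7] number C_7. So Z = C_7 = 429.
X − Y − Z = 58786 − 4862 − 429 = 53495.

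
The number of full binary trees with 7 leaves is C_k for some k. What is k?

6

Full binary trees with 7 leaves have 7−1 = 6 internal nodes, so there are C_6 of them.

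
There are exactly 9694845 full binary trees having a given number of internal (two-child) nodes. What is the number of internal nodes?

Full binary trees with n internal nodes are counted by C_n. The Catalan number equal to 9694845 is C_15.

15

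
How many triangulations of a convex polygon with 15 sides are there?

The number of triangulations of a 15-gon is the Catalan number C_13 (index = sides − 2).
C_13 = C(26,13)/14 = 10400600/14 = 742900.

742900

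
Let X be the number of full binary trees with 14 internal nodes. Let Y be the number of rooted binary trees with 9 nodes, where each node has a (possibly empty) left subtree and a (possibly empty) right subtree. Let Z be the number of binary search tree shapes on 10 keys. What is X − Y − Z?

Full binary trees with n internal nodes are counted by C_n; here n = 14. So X = C_14 = 2674440.
There are C_n binary search tree shapes on n keys; with n = 9 that is C_9. So Y = C_9 = 4862.
There are C_n binary search tree shapes on n keys; with n = 10 that is C_10. So Z = C_10 = 16796.
X − Y − Z = 2674440 − 4862 − 16796 = 2652782.

2652782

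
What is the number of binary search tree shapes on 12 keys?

208012

Binary trees (left/right distinguished) on n nodes are counted by C_n; here n = 12.
C_12 = C(24,12)/13 = 2704156/13 = 208012.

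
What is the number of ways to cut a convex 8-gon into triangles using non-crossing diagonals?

132

A convex 8-gon is triangulated into 6 triangles, and the number of such triangulations is the Catalan number C_{8−2} = C_6.
C_6 = C_5 · 2(2·5+1)/(5+2) = 42 · 22/7 = 132.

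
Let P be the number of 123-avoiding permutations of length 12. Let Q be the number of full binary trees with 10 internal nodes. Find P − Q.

For any fixed pattern of length 3, the pattern-avoiding permutations of [12] number C_12. So P = C_12 = 208012.
The number of full binary trees on 10 internal nodes is the Catalan number C_10. So Q = C_10 = 16796.
P − Q = 208012 − 16796 = 191216.

191216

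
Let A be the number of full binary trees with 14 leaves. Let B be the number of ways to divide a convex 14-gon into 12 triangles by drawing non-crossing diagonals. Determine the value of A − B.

534888

Full binary trees with 14 leaves have 14−1 = 13 internal nodes, so there are C_13 of them. So A = C_13 = 742900.
Triangulations of a convex m-gon are counted by C_{m−2}; with m = 14 this is C_12. So B = C_12 = 208012.
A − B = 742900 − 208012 = 534888.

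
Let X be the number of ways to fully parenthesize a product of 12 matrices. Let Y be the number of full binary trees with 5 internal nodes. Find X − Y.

Parenthesizations of m factors correspond to full binary trees with m leaves, counted by C_{m−1}; m = 12 gives C_11. So X = C_11 = 58786.
The number of full binary trees on 5 internal nodes is the Catalan number C_5. So Y = C_5 = 42.
X − Y = 58786 − 42 = 58744.

58744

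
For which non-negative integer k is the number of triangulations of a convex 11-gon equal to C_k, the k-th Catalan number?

Triangulations of a convex m-gon are counted by C_{m−2}; with m = 11 this is C_9.

9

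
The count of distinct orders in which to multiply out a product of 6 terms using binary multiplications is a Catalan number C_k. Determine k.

5

Parenthesizations of m factors correspond to full binary trees with m leaves, counted by C_{m−1}; m = 6 gives C_5.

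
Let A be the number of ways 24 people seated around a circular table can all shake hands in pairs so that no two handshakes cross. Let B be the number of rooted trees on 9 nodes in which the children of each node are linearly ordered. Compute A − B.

Non-crossing handshake pairings of 2n people are counted by C_n; 24 people gives n = 12. So A = C_12 = 208012.
A rooted plane tree on 9 nodes has 8 edges, and such trees are counted by C_8. So B = C_8 = 1430.
A − B = 208012 − 1430 = 206582.

206582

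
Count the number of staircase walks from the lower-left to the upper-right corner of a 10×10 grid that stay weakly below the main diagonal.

16796

Sub-diagonal monotone paths from (0,0) to (10,10) biject with Dyck paths of semilength 10, giving C_10.
C_10 = C(20,10)/11 = 184756/11 = 16796.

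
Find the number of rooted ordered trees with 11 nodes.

16796

Rooted ordered (plane) trees on m nodes have m−1 edges and are counted by C_{m−1}; m = 11 gives C_10.
C_10 = 16796.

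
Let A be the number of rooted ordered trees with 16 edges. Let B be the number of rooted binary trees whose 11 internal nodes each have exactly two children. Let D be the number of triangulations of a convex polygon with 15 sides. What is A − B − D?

A rooted plane tree with 16 edges has 17 nodes, and the count is C_16. So A = C_16 = 35357670.
The number of full binary trees on 11 internal nodes is the Catalan number C_11. So B = C_11 = 58786.
A convex 15-gon is triangulated into 13 triangles, and the number of such triangulations is the Catalan number C_{15−2} = C_13. So D = C_13 = 742900.
A − B − D = 35357670 − 58786 − 742900 = 34555984.

34555984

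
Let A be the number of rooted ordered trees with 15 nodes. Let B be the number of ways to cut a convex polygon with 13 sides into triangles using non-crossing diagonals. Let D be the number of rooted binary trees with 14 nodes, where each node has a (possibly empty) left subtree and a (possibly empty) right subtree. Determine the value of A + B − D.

58786

Rooted ordered (plane) trees on m nodes have m−1 edges and are counted by C_{m−1}; m = 15 gives C_14. So A = C_14 = 2674440.
Triangulations of a convex m-gon are counted by C_{m−2}; with m = 13 this is C_11. So B = C_11 = 58786.
Binary trees (left/right distinguished) on n nodes are counted by C_n; here n = 14. So D = C_14 = 2674440.
A + B − D = 2674440 + 58786 − 2674440 = 58786.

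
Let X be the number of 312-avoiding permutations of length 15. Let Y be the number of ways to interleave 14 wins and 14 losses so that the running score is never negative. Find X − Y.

7020405

For any fixed pattern of length 3, the pattern-avoiding permutations of [15] number C_15. So X = C_15 = 9694845.
Reading a vote for the leader as '(' and for the other as ')' turns such a sequence into a balanced string of 14 pairs, so the count is C_14. So Y = C_14 = 2674440.
X − Y = 9694845 − 2674440 = 7020405.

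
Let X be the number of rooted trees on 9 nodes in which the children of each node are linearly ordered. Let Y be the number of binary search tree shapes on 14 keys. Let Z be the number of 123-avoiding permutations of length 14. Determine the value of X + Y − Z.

1430

Rooted ordered (plane) trees on m nodes have m−1 edges and are counted by C_{m−1}; m = 9 gives C_8. So X = C_8 = 1430.
Rooted binary trees with 14 nodes (each child slot possibly empty) number C_14. So Y = C_14 = 2674440.
For any fixed pattern of length 3, the pattern-avoiding permutations of [14] number C_14. So Z = C_14 = 2674440.
X + Y − Z = 1430 + 2674440 − 2674440 = 1430.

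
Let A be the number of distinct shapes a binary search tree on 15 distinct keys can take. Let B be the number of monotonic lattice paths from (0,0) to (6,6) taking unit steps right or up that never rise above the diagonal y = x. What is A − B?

Binary trees (left/right distinguished) on n nodes are counted by C_n; here n = 15. So A = C_15 = 9694845.
Monotone paths in an n×n grid that stay weakly below the diagonal are counted by C_n; here n = 6. So B = C_6 = 132.
A − B = 9694845 − 132 = 9694713.

9694713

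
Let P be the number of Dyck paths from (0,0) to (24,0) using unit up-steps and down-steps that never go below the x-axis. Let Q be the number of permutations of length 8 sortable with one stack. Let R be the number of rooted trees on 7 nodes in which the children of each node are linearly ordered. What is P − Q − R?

Dyck paths of semilength n (length 2n) are counted by C_n; here n = 12. So P = C_12 = 208012.
By Knuth's characterisation, the stack-sortable permutations of length 8 are the 231-avoiders, numbering C_8. So Q = C_8 = 1430.
Rooted ordered (plane) trees on m nodes have m−1 edges and are counted by C_{m−1}; m = 7 gives C_6. So R = C_6 = 132.
P − Q − R = 208012 − 1430 − 132 = 206450.

206450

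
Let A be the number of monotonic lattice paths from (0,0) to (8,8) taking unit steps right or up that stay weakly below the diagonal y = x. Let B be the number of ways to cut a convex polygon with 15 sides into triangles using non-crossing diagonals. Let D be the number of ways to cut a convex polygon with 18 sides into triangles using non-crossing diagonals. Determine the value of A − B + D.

34616200

Monotone paths in an n×n grid that stay weakly below the diagonal are counted by C_n; here n = 8. So A = C_8 = 1430.
A convex 15-gon is triangulated into 13 triangles, and the number of such triangulations is the Catalan number C_{15−2} = C_13. So B = C_13 = 742900.
A convex 18-gon is triangulated into 16 triangles, and the number of such triangulations is the Catalan number C_{18−2} = C_16. So D = C_16 = 35357670.
A − B + D = 1430 − 742900 + 35357670 = 34616200.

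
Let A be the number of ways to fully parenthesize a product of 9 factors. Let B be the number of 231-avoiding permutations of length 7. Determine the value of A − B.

1001

Bracketing 9 factors into binary products is counted by C_{9−1} = C_8. So A = C_8 = 1430.
For any fixed pattern of length 3, the pattern-avoiding permutations of [7] number C_7. So B = C_7 = 429.
A − B = 1430 − 429 = 1001.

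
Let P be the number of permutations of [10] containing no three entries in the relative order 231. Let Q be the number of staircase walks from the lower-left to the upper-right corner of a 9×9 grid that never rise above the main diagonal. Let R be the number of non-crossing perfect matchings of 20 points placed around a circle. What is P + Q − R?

For any fixed pattern of length 3, the pattern-avoiding permutations of [10] number C_10. So P = C_10 = 16796.
Monotone paths in an n×n grid that stay weakly below the diagonal are counted by C_n; here n = 9. So Q = C_9 = 4862.
Non-crossing perfect matchings of 2n points on a circle are counted by C_n; with 20 points, n = 10. So R = C_10 = 16796.
P + Q − R = 16796 + 4862 − 16796 = 4862.

4862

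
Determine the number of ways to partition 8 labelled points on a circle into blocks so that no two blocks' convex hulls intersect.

The non-crossing partitions of [8] form a lattice of size C_8.
C_8 = C(16,8)/9 = 12870/9 = 1430.

1430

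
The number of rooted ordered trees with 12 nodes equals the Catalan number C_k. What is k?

11

A rooted plane tree on 12 nodes has 11 edges, and such trees are counted by C_11.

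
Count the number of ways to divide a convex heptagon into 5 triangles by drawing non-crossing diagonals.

42

The number of triangulations of a 7-gon is the Catalan number C_5 (index = sides − 2).
C_5 = 42.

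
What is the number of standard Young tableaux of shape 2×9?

4862

Standard Young tableaux of shape 2×n are counted by C_n; here n = 9.
C_9 = 4862.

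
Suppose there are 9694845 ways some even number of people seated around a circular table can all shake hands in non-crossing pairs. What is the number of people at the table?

Non-crossing handshake pairings of 2n people are counted by C_n, and C_15 = 9694845.
So n = 15, and there are 2n = 30 people.

30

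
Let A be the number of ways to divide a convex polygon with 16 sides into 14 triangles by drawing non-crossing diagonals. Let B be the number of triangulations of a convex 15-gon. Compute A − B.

The number of triangulations of a 16-gon is the Catalan number C_14 (index = sides − 2). So A = C_14 = 2674440.
The number of triangulations of a 15-gon is the Catalan number C_13 (index = sides − 2). So B = C_13 = 742900.
A − B = 2674440 − 742900 = 1931540.

1931540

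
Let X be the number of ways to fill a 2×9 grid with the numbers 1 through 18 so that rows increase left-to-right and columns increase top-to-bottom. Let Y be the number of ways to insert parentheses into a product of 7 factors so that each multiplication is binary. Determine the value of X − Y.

By the hook-length formula (or a Dyck-path bijection), SYT of shape 2×9 number C_9. So X = C_9 = 4862.
Bracketing 7 factors into binary products is counted by C_{7−1} = C_6. So Y = C_6 = 132.
X − Y = 4862 − 132 = 4730.

4730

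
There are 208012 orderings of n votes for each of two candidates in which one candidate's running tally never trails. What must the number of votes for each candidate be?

Such ballot sequences with n votes each are counted by C_n, and C_12 = 208012.

12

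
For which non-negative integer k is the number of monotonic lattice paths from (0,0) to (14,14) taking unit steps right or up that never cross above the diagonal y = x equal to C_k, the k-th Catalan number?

Sub-diagonal monotone paths from (0,0) to (14,14) biject with Dyck paths of semilength 14, giving C_14.

14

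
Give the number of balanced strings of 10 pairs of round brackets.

16796

Balanced strings of n pairs of brackets are counted by C_n; here n = 10.
C_10 = C_9 · 2(2·9+1)/(9+2) = 4862 · 38/11 = 16796.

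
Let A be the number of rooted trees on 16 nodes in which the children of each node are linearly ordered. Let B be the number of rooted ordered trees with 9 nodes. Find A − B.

9693415

A rooted plane tree on 16 nodes has 15 edges, and such trees are counted by C_15. So A = C_15 = 9694845.
A rooted plane tree on 9 nodes has 8 edges, and such trees are counted by C_8. So B = C_8 = 1430.
A − B = 9694845 − 1430 = 9693415.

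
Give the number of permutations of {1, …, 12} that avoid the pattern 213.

For any fixed pattern of length 3, the pattern-avoiding permutations of [12] number C_12.
C_12 = C(24,12)/13 = 2704156/13 = 208012.

208012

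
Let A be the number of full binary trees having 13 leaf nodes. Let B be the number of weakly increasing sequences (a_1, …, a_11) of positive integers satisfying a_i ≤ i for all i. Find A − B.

A full binary tree with L leaves has L−1 internal nodes and is counted by C_{L−1}; L = 13 gives C_12. So A = C_12 = 208012.
Such sub-staircase sequences of length n are counted by C_n; here n = 11. So B = C_11 = 58786.
A − B = 208012 − 58786 = 149226.

149226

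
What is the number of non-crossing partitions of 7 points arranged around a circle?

429

The non-crossing partitions of [7] form a lattice of size C_7.
C_7 = C_6 · 2(2·6+1)/(6+2) = 132 · 26/8 = 429.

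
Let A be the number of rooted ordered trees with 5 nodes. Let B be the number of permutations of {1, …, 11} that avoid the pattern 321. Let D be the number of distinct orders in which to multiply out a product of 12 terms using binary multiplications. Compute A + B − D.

14

A rooted plane tree on 5 nodes has 4 edges, and such trees are counted by C_4. So A = C_4 = 14.
For any fixed pattern of length 3, the pattern-avoiding permutations of [11] number C_11. So B = C_11 = 58786.
Parenthesizations of m factors correspond to full binary trees with m leaves, counted by C_{m−1}; m = 12 gives C_11. So D = C_11 = 58786.
A + B − D = 14 + 58786 − 58786 = 14.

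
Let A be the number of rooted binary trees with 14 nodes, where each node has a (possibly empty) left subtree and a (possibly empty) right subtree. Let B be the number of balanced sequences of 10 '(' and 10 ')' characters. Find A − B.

Binary trees (left/right distinguished) on n nodes are counted by C_n; here n = 14. So A = C_14 = 2674440.
With 10 pairs the number of balanced bracket strings is the Catalan number C_10. So B = C_10 = 16796.
A − B = 2674440 − 16796 = 2657644.

2657644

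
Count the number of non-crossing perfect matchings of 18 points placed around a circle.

4862

Pairing 18 circle points by 9 non-crossing chords gives C_9 matchings.
C_9 = 4862.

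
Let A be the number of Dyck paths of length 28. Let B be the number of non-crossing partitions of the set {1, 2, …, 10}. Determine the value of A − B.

2657644

Dyck paths of semilength n (length 2n) are counted by C_n; here n = 14. So A = C_14 = 2674440.
Non-crossing partitions of an n-element set are counted by C_n; here n = 10. So B = C_10 = 16796.
A − B = 2674440 − 16796 = 2657644.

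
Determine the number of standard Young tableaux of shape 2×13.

By the hook-length formula (or a Dyck-path bijection), SYT of shape 2×13 number C_13.
C_13 = C(26,13)/14 = 10400600/14 = 742900.

742900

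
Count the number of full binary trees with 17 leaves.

35357670

Full binary trees with 17 leaves have 17−1 = 16 internal nodes, so there are C_16 of them.
C_16 = 35357670.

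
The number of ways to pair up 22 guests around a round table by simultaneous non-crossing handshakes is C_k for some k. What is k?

With 22 = 2·11 people, non-crossing handshake pairings are non-crossing perfect matchings on a circle, counted by C_11.

11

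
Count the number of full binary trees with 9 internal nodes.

4862

Full binary trees with n internal nodes are counted by C_n; here n = 9.
C_9 = 4862.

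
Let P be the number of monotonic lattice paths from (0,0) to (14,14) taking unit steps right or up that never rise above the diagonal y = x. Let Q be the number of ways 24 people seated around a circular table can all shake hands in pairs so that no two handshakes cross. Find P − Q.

Sub-diagonal monotone paths from (0,0) to (14,14) biject with Dyck paths of semilength 14, giving C_14. So P = C_14 = 2674440.
Non-crossing handshake pairings of 2n people are counted by C_n; 24 people gives n = 12. So Q = C_12 = 208012.
P − Q = 2674440 − 208012 = 2466428.

2466428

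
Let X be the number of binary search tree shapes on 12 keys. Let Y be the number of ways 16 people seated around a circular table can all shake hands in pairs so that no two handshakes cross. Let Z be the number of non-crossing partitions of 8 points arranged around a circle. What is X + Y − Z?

208012

Rooted binary trees with 12 nodes (each child slot possibly empty) number C_12. So X = C_12 = 208012.
With 16 = 2·8 people, non-crossing handshake pairings are non-crossing perfect matchings on a circle, counted by C_8. So Y = C_8 = 1430.
Non-crossing partitions of an n-element set are counted by C_n; here n = 8. So Z = C_8 = 1430.
X + Y − Z = 208012 + 1430 − 1430 = 208012.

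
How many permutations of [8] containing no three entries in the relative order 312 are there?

For any fixed pattern of length 3, the pattern-avoiding permutations of [8] number C_8.
C_8 = C(16,8)/9 = 12870/9 = 1430.

1430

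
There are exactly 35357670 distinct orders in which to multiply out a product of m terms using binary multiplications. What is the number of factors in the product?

Parenthesizations of m factors are counted by C_{m−1}, and C_16 = 35357670.
So the index is 16, and the number of factors is 16 + 1 = 17.

17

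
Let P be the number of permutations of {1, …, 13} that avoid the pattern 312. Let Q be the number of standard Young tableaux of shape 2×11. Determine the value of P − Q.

684114

For any fixed pattern of length 3, the pattern-avoiding permutations of [13] number C_13. So P = C_13 = 742900.
By the hook-length formula (or a Dyck-path bijection), SYT of shape 2×11 number C_11. So Q = C_11 = 58786.
P − Q = 742900 − 58786 = 684114.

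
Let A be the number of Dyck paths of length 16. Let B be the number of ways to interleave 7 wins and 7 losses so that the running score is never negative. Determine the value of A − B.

A Dyck path with 8 up-steps and 8 down-steps has semilength 8, so there are C_8 of them. So A = C_8 = 1430.
Ballot sequences with n votes each where one side never trails are Dyck words, counted by C_n; here n = 7. So B = C_7 = 429.
A − B = 1430 − 429 = 1001.

1001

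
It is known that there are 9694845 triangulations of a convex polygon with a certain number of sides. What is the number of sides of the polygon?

17

Triangulations of a convex m-gon are counted by C_{m−2}, and C_15 = 9694845.
So m − 2 = 15, giving m = 17 sides.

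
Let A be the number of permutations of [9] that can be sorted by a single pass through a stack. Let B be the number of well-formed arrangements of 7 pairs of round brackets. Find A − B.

By Knuth's characterisation, the stack-sortable permutations of length 9 are the 231-avoiders, numbering C_9. So A = C_9 = 4862.
Balanced strings of n pairs of brackets are counted by C_n; here n = 7. So B = C_7 = 429.
A − B = 4862 − 429 = 4433.

4433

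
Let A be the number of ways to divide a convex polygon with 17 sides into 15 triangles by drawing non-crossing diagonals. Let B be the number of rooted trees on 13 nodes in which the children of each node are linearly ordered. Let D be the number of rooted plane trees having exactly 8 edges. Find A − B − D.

The number of triangulations of a 17-gon is the Catalan number C_15 (index = sides − 2). So A = C_15 = 9694845.
A rooted plane tree on 13 nodes has 12 edges, and such trees are counted by C_12. So B = C_12 = 208012.
A rooted plane tree with 8 edges has 9 nodes, and the count is C_8. So D = C_8 = 1430.
A − B − D = 9694845 − 208012 − 1430 = 9485403.

9485403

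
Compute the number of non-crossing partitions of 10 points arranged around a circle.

The non-crossing partitions of [10] form a lattice of size C_10.
C_10 = C(20,10)/11 = 184756/11 = 16796.

16796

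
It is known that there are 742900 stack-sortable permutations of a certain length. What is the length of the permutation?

Stack-sortable permutations of [n] are counted by C_n. The Catalan number equal to 742900 is C_13.

13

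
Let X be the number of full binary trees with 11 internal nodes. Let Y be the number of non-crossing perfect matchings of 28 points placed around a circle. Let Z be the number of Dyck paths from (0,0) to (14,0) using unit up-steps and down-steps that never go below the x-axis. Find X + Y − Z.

The number of full binary trees on 11 internal nodes is the Catalan number C_11. So X = C_11 = 58786.
Pairing 28 circle points by 14 non-crossing chords gives C_14 matchings. So Y = C_14 = 2674440.
Paths of 7 up- and 7 down-steps that never dip below the axis are Dyck paths; their count is C_7. So Z = C_7 = 429.
X + Y − Z = 58786 + 2674440 − 429 = 2732797.

2732797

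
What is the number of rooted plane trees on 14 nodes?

742900

A rooted plane tree on 14 nodes has 13 edges, and such trees are counted by C_13.
C_13 = C(26,13)/14 = 10400600/14 = 742900.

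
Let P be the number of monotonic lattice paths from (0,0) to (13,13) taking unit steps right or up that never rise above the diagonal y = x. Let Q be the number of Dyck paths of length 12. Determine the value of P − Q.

742768

Monotone paths in an n×n grid that stay weakly below the diagonal are counted by C_n; here n = 13. So P = C_13 = 742900.
A Dyck path with 6 up-steps and 6 down-steps has semilength 6, so there are C_6 of them. So Q = C_6 = 132.
P − Q = 742900 − 132 = 742768.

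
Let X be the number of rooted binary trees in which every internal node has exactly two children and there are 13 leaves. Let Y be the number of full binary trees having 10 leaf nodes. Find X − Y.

203150

Full binary trees with 13 leaves have 13−1 = 12 internal nodes, so there are C_12 of them. So X = C_12 = 208012.
Full binary trees with 10 leaves have 10−1 = 9 internal nodes, so there are C_9 of them. So Y = C_9 = 4862.
X − Y = 208012 − 4862 = 203150.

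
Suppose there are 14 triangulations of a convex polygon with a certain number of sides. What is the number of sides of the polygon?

6

Triangulations of a convex m-gon are counted by C_{m−2}. Since C_4 = 14, the index is 4.
So m − 2 = 4, giving m = 6 sides.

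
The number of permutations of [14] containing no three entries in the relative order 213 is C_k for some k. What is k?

14

For any fixed pattern of length 3, the pattern-avoiding permutations of [14] number C_14.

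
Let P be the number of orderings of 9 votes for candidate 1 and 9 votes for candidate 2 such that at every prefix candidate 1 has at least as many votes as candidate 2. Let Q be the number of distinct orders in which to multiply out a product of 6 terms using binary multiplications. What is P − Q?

Reading a vote for the leader as '(' and for the other as ')' turns such a sequence into a balanced string of 9 pairs, so the count is C_9. So P = C_9 = 4862.
Parenthesizations of m factors correspond to full binary trees with m leaves, counted by C_{m−1}; m = 6 gives C_5. So Q = C_5 = 42.
P − Q = 4862 − 42 = 4820.

4820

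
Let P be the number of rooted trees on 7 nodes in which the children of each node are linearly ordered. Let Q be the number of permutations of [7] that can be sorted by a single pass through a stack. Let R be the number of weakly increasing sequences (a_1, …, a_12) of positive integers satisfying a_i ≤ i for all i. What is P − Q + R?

207715

Rooted ordered (plane) trees on m nodes have m−1 edges and are counted by C_{m−1}; m = 7 gives C_6. So P = C_6 = 132.
Stack-sortable permutations are exactly the 231-avoiding ones, counted by C_n; here n = 7. So Q = C_7 = 429.
Such sub-staircase sequences of length n are counted by C_n; here n = 12. So R = C_12 = 208012.
P − Q + R = 132 − 429 + 208012 = 207715.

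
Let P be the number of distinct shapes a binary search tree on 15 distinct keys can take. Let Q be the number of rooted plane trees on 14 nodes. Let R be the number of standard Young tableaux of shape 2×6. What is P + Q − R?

Binary trees (left/right distinguished) on n nodes are counted by C_n; here n = 15. So P = C_15 = 9694845.
A rooted plane tree on 14 nodes has 13 edges, and such trees are counted by C_13. So Q = C_13 = 742900.
Standard Young tableaux of shape 2×n are counted by C_n; here n = 6. So R = C_6 = 132.
P + Q − R = 9694845 + 742900 − 132 = 10437613.

10437613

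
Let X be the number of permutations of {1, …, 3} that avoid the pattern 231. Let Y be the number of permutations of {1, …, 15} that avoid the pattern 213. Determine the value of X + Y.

9694850

Permutations of [n] avoiding any single length-3 pattern are counted by C_n; here n = 3. So X = C_3 = 5.
For any fixed pattern of length 3, the pattern-avoiding permutations of [15] number C_15. So Y = C_15 = 9694845.
X + Y = 5 + 9694845 = 9694850.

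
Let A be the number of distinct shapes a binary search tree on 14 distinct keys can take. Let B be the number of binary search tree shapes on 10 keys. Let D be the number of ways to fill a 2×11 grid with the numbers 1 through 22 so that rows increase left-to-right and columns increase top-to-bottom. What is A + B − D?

There are C_n binary search tree shapes on n keys; with n = 14 that is C_14. So A = C_14 = 2674440.
There are C_n binary search tree shapes on n keys; with n = 10 that is C_10. So B = C_10 = 16796.
Standard Young tableaux of shape 2×n are counted by C_n; here n = 11. So D = C_11 = 58786.
A + B − D = 2674440 + 16796 − 58786 = 2632450.

2632450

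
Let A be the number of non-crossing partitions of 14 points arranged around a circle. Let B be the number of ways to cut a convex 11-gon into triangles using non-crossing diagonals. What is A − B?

The non-crossing partitions of [14] form a lattice of size C_14. So A = C_14 = 2674440.
A convex 11-gon is triangulated into 9 triangles, and the number of such triangulations is the Catalan number C_{11−2} = C_9. So B = C_9 = 4862.
A − B = 2674440 − 4862 = 2669578.

2669578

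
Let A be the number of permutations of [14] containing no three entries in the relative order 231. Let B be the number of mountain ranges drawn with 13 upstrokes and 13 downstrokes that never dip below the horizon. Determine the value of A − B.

Permutations of [n] avoiding any single length-3 pattern are counted by C_n; here n = 14. So A = C_14 = 2674440.
A Dyck path with 13 up-steps and 13 down-steps has semilength 13, so there are C_13 of them. So B = C_13 = 742900.
A − B = 2674440 − 742900 = 1931540.

1931540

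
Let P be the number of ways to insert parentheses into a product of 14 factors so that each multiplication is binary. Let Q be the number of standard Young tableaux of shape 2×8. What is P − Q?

741470

Parenthesizations of m factors correspond to full binary trees with m leaves, counted by C_{m−1}; m = 14 gives C_13. So P = C_13 = 742900.
By the hook-length formula (or a Dyck-path bijection), SYT of shape 2×8 number C_8. So Q = C_8 = 1430.
P − Q = 742900 − 1430 = 741470.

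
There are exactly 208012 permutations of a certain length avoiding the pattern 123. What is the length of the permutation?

Permutations of [n] avoiding a fixed length-3 pattern are counted by C_n; 208012 = C_12.

12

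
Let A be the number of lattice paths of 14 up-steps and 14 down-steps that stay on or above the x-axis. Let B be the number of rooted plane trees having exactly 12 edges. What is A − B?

Paths of 14 up- and 14 down-steps that never dip below the axis are Dyck paths; their count is C_14. So A = C_14 = 2674440.
Rooted ordered trees with n edges are counted by C_n; here n = 12. So B = C_12 = 208012.
A − B = 2674440 − 208012 = 2466428.

2466428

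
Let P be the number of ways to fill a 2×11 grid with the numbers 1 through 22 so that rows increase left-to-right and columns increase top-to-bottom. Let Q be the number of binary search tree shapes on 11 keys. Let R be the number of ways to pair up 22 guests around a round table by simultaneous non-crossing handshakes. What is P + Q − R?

By the hook-length formula (or a Dyck-path bijection), SYT of shape 2×11 number C_11. So P = C_11 = 58786.
Binary trees (left/right distinguished) on n nodes are counted by C_n; here n = 11. So Q = C_11 = 58786.
With 22 = 2·11 people, non-crossing handshake pairings are non-crossing perfect matchings on a circle, counted by C_11. So R = C_11 = 58786.
P + Q − R = 58786 + 58786 − 58786 = 58786.

58786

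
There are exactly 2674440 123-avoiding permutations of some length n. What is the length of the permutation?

14

Permutations of [n] avoiding a fixed length-3 pattern are counted by C_n; 2674440 = C_14.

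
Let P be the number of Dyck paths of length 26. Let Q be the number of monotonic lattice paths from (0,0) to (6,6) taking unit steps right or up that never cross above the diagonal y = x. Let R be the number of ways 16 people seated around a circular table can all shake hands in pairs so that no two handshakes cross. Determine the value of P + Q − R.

Paths of 13 up- and 13 down-steps that never dip below the axis are Dyck paths; their count is C_13. So P = C_13 = 742900.
Monotone paths in an n×n grid that stay weakly below the diagonal are counted by C_n; here n = 6. So Q = C_6 = 132.
Non-crossing handshake pairings of 2n people are counted by C_n; 16 people gives n = 8. So R = C_8 = 1430.
P + Q − R = 742900 + 132 − 1430 = 741602.

741602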